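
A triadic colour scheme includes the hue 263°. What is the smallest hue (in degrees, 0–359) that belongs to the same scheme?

23°

A triad places three hues 120° apart.
The full set through 263° is {23°, 143°, 263°}.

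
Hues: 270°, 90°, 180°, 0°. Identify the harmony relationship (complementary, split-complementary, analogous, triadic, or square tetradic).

square tetradic

Sort the hues: 0°, 90°, 180°, 270°.
Successive gaps around the wheel: 90°, 90°, 90°, 90°.
Four hues every 90° form a square tetradic scheme.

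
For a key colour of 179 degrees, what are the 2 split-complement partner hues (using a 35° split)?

324° and 34°

Split-complementary hues sit 35° either side of the complement.
Complement of 179 degrees: 179 + 180 = 359°
359 − 35 = 324°
359 + 35 = 394 → 394 − 360 = 34°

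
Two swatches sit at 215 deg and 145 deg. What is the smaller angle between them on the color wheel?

|215 − 145| = 70.
70 ≤ 180, so the shorter arc is 70°.

70°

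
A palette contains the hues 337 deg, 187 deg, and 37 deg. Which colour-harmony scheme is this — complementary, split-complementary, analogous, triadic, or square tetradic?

split-complementary

Sort the hues: 37°, 187°, 337°.
Successive gaps around the wheel: 150°, 150°, 60°.
Two 150° gaps and one 60° gap — a base hue opposite a pair of accents 30° either side of its complement — is the split-complementary pattern.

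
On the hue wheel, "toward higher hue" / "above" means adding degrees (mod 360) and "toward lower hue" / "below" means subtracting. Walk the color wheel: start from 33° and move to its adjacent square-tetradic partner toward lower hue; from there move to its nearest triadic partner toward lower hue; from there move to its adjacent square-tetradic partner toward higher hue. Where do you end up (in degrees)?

−90° (square ↓): 33 − 90 = -57 → -57 + 360 = 303°
−120° (triadic ↓): 303 − 120 = 183°
+90° (square ↑): 183 + 90 = 273°

273°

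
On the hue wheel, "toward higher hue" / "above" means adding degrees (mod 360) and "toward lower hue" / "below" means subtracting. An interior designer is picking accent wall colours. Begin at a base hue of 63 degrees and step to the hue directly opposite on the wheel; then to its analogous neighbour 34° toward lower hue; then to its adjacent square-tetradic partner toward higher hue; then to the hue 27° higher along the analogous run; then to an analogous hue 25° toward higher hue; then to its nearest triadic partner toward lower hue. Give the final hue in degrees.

231°

63 + 180 = 243°   (complement)
243 − 34 = 209°   (analog 34° ↓)
209 + 90 = 299°   (square ↑)
299 + 27 = 326°   (analog 27° ↑)
326 + 25 = 351°   (analog 25° ↑)
351 − 120 = 231°   (triadic ↓)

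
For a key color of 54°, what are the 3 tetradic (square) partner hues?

144°, 234°, 324°

A square tetradic scheme places four hues every 90°.
54 + 90 = 144°
54 + 180 = 234°
54 + 270 = 324°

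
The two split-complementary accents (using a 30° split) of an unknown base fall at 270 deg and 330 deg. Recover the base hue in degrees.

120°

The accents sit 30° either side of the complement, so the complement is their short-arc midpoint on the wheel.
Short-arc midpoint of 270° and 330°: 300°.
Base is 180° from the complement: 300 − 180 = 120°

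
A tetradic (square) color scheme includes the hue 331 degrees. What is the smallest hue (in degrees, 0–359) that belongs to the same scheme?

A square tetradic scheme places four hues every 90°.
The full set through 331° is {61°, 151°, 241°, 331°}.

61°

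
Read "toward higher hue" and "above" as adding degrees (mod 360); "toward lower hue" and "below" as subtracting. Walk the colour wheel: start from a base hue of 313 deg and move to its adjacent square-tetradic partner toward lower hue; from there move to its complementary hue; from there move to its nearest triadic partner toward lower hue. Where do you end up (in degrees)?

−90° (square ↓): 313 − 90 = 223°
+180° (complement): 223 + 180 = 403 → 403 − 360 = 43°
−120° (triadic ↓): 43 − 120 = -77 → -77 + 360 = 283°

283°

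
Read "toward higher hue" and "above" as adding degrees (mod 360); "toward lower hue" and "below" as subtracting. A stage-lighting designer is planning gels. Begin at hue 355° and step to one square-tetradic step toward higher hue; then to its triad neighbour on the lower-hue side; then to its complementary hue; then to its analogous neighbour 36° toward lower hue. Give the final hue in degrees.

+90° (square ↑): 355 + 90 = 445 → 445 − 360 = 85°
−120° (triadic ↓): 85 − 120 = -35 → -35 + 360 = 325°
+180° (complement): 325 + 180 = 505 → 505 − 360 = 145°
−36° (analog 36° ↓): 145 − 36 = 109°

109°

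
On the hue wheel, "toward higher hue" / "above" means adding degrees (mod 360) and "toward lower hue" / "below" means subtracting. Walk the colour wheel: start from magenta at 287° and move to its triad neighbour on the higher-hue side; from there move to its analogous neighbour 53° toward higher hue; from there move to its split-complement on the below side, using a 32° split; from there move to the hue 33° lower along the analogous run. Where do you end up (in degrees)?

215°

+120° (triadic ↑): 287 + 120 = 407 → 407 − 360 = 47°
+53° (analog 53° ↑): 47 + 53 = 100°
+148° (split-comp 32° ↓): 100 + 148 = 248°
−33° (analog 33° ↓): 248 − 33 = 215°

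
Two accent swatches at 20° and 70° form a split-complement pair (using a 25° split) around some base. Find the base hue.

225°

The accents sit 25° either side of the complement, so the complement is their short-arc midpoint on the wheel.
Short-arc midpoint of 20° and 70°: 45°.
Base is 180° from the complement: 45 − 180 = -135 → -135 + 360 = 225°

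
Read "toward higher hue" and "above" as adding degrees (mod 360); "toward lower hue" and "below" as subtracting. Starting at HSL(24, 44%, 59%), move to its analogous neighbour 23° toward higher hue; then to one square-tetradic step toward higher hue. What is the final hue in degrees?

137°

+23° (analog 23° ↑): 24 + 23 = 47°
+90° (square ↑): 47 + 90 = 137°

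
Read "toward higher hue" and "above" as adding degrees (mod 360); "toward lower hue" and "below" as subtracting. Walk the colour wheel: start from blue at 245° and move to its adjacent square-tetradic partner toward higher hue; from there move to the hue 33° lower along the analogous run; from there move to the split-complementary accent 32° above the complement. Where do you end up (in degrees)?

245 + 90 = 335°   (square ↑)
335 − 33 = 302°   (analog 33° ↓)
302 + 212 = 514 → 514 − 360 = 154°   (split-comp 32° ↑)

154°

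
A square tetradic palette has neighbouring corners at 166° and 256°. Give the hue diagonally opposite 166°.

A square tetradic scheme places four hues 90° apart; opposite corners are 180° apart.
166 + 180 = 346°

346°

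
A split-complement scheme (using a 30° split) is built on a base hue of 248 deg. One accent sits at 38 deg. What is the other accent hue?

98°

Split-complementary hues sit 30° either side of the complement.
Complement of the base 248°: 248 + 180 = 428 → 428 − 360 = 68°
The given accent 38° is 30° one side of 68°; the other accent sits 30° the other side: 68 + 30 = 98°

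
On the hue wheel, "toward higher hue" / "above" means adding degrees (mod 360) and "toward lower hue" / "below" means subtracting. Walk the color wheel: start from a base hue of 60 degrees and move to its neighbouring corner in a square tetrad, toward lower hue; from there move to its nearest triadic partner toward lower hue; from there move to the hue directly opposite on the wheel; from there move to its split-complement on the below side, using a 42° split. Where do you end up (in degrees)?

square ↓ −90°: 60 − 90 = -30 → -30 + 360 = 330°
triadic ↓ −120°: 330 − 120 = 210°
complement +180°: 210 + 180 = 390 → 390 − 360 = 30°
split-comp 42° ↓ +138°: 30 + 138 = 168°

168°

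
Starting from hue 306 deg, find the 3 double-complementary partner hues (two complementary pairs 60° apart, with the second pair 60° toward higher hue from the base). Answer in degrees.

6°, 126°, 186°

A rectangular tetradic uses two complementary pairs 60° apart: offsets 0°, 60°, 180°, 240°.
306 + 60 = 366 → 366 − 360 = 6°
306 + 180 = 486 → 486 − 360 = 126°
306 + 240 = 546 → 546 − 360 = 186°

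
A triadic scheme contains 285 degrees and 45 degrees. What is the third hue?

165°

A triad spaces three hues 120° apart.
The full set is {45°, 165°, 285°}.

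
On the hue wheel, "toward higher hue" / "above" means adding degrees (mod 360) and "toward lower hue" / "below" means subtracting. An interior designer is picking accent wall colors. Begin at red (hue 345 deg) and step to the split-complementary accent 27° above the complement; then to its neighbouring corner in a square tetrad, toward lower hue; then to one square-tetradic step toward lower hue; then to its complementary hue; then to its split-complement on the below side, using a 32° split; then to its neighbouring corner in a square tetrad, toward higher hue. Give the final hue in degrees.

345 + 207 = 552 → 552 − 360 = 192°   (split-comp 27° ↑)
192 − 90 = 102°   (square ↓)
102 − 90 = 12°   (square ↓)
12 + 180 = 192°   (complement)
192 + 148 = 340°   (split-comp 32° ↓)
340 + 90 = 430 → 430 − 360 = 70°   (square ↑)

70°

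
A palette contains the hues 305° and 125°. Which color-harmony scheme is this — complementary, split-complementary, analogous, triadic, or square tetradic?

Sort the hues: 125°, 305°.
Successive gaps around the wheel: 180°, 180°.
Two hues 180° apart are complementary.

complementary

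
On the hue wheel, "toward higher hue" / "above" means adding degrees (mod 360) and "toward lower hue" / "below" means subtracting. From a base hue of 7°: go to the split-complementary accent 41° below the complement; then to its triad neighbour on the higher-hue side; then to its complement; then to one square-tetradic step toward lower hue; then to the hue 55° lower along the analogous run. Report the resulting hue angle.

+139° (split-comp 41° ↓): 7 + 139 = 146°
+120° (triadic ↑): 146 + 120 = 266°
+180° (complement): 266 + 180 = 446 → 446 − 360 = 86°
−90° (square ↓): 86 − 90 = -4 → -4 + 360 = 356°
−55° (analog 55° ↓): 356 − 55 = 301°

301°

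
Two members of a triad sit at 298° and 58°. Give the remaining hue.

178°

A triad spaces three hues 120° apart.
The full set is {58°, 178°, 298°}.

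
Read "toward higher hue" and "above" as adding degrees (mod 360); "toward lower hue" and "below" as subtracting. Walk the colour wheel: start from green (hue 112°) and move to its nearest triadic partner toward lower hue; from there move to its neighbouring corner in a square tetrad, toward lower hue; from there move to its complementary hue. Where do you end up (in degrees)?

82°

−120° (triadic ↓): 112 − 120 = -8 → -8 + 360 = 352°
−90° (square ↓): 352 − 90 = 262°
+180° (complement): 262 + 180 = 442 → 442 − 360 = 82°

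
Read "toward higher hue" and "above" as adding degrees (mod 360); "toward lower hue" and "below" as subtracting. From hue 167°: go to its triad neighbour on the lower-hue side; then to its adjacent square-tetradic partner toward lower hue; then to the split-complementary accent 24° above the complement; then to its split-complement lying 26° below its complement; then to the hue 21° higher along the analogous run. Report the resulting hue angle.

triadic ↓ −120°: 167 − 120 = 47°
square ↓ −90°: 47 − 90 = -43 → -43 + 360 = 317°
split-comp 24° ↑ +204°: 317 + 204 = 521 → 521 − 360 = 161°
split-comp 26° ↓ +154°: 161 + 154 = 315°
analog 21° ↑ +21°: 315 + 21 = 336°

336°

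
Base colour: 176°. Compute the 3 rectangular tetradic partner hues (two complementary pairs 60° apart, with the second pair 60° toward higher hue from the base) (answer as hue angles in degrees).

A rectangular tetradic uses two complementary pairs 60° apart: offsets 0°, 60°, 180°, 240°.
176 + 60 = 236°
176 + 180 = 356°
176 + 240 = 416 → 416 − 360 = 56°

236°, 356° and 56°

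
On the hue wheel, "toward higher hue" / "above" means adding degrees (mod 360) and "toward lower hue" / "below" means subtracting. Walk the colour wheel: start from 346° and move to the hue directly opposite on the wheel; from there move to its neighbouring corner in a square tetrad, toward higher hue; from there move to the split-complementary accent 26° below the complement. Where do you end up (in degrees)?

346 + 180 = 526 → 526 − 360 = 166°   (complement)
166 + 90 = 256°   (square ↑)
256 + 154 = 410 → 410 − 360 = 50°   (split-comp 26° ↓)

50°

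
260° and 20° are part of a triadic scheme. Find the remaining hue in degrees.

140°

A triad places three hues 120° apart.
The full set through 20° is {20°, 140°, 260°}.
Given {20°, 260°}, the missing hue is 140°.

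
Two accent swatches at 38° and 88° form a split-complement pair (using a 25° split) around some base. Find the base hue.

243°

The accents sit 25° either side of the complement, so the complement is their short-arc midpoint on the wheel.
Short-arc midpoint of 38° and 88°: 63°.
Base is 180° from the complement: 63 − 180 = -117 → -117 + 360 = 243°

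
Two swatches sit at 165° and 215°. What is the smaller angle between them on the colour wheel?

50°

|165 − 215| = 50.
50 ≤ 180, so the shorter arc is 50°.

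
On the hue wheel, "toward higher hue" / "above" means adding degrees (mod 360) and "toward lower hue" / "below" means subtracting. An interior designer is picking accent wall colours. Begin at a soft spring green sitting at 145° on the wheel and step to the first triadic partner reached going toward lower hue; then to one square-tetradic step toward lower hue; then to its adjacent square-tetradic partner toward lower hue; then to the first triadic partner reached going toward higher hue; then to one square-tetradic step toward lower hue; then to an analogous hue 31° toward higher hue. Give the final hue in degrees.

145 − 120 = 25°   (triadic ↓)
25 − 90 = -65 → -65 + 360 = 295°   (square ↓)
295 − 90 = 205°   (square ↓)
205 + 120 = 325°   (triadic ↑)
325 − 90 = 235°   (square ↓)
235 + 31 = 266°   (analog 31° ↑)

266°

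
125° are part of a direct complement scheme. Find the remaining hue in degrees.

The complement sits 180° across the wheel.
The full set through 125° is {125°, 305°}.
Given {125°}, the missing hue is 305°.

305°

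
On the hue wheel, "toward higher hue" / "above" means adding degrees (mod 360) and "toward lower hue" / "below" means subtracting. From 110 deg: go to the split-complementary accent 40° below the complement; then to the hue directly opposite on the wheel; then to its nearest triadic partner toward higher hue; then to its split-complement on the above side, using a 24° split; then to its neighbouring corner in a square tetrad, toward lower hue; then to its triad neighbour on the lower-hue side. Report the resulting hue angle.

184°

+140° (split-comp 40° ↓): 110 + 140 = 250°
+180° (complement): 250 + 180 = 430 → 430 − 360 = 70°
+120° (triadic ↑): 70 + 120 = 190°
+204° (split-comp 24° ↑): 190 + 204 = 394 → 394 − 360 = 34°
−90° (square ↓): 34 − 90 = -56 → -56 + 360 = 304°
−120° (triadic ↓): 304 − 120 = 184°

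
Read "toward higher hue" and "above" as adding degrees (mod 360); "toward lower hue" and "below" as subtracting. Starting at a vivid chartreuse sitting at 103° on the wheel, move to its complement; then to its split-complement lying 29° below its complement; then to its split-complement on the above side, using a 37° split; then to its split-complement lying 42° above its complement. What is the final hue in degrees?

103 + 180 = 283°   (complement)
283 + 151 = 434 → 434 − 360 = 74°   (split-comp 29° ↓)
74 + 217 = 291°   (split-comp 37° ↑)
291 + 222 = 513 → 513 − 360 = 153°   (split-comp 42° ↑)

153°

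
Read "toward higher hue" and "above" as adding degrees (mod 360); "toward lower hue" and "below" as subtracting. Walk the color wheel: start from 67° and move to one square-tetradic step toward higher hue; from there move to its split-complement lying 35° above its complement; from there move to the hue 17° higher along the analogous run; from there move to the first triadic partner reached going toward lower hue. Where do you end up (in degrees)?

269°

square ↑ +90°: 67 + 90 = 157°
split-comp 35° ↑ +215°: 157 + 215 = 372 → 372 − 360 = 12°
analog 17° ↑ +17°: 12 + 17 = 29°
triadic ↓ −120°: 29 − 120 = -91 → -91 + 360 = 269°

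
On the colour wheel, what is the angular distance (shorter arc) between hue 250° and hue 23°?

133°

|250 − 23| = 227.
The shorter arc is 360 − 227 = 133°.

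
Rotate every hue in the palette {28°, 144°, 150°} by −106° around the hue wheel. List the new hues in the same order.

28 − 106 = -78 → -78 + 360 = 282°
144 − 106 = 38°
150 − 106 = 44°

282°, 38°, 44°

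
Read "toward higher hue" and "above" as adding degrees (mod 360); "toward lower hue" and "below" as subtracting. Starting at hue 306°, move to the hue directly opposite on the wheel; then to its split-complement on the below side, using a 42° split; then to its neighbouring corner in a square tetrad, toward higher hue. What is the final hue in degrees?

+180° (complement): 306 + 180 = 486 → 486 − 360 = 126°
+138° (split-comp 42° ↓): 126 + 138 = 264°
+90° (square ↑): 264 + 90 = 354°

354°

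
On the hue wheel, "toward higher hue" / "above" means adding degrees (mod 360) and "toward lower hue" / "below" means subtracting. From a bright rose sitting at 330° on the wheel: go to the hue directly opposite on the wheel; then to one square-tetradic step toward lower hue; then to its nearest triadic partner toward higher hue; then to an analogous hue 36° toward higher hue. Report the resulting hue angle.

216°

+180° (complement): 330 + 180 = 510 → 510 − 360 = 150°
−90° (square ↓): 150 − 90 = 60°
+120° (triadic ↑): 60 + 120 = 180°
+36° (analog 36° ↑): 180 + 36 = 216°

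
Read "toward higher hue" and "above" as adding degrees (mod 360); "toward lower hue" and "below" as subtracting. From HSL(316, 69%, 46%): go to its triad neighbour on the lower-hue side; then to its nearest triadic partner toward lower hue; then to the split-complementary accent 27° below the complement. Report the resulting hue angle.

316 − 120 = 196°   (triadic ↓)
196 − 120 = 76°   (triadic ↓)
76 + 153 = 229°   (split-comp 27° ↓)

229°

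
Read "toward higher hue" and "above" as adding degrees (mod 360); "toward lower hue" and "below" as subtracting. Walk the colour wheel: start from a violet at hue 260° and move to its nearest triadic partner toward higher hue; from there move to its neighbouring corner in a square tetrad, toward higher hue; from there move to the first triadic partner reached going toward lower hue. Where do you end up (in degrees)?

triadic ↑ +120°: 260 + 120 = 380 → 380 − 360 = 20°
square ↑ +90°: 20 + 90 = 110°
triadic ↓ −120°: 110 − 120 = -10 → -10 + 360 = 350°

350°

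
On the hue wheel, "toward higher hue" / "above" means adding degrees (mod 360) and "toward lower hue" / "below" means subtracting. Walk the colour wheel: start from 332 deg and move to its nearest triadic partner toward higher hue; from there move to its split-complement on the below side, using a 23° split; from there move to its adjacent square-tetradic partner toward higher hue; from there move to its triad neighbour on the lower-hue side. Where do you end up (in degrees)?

219°

332 + 120 = 452 → 452 − 360 = 92°   (triadic ↑)
92 + 157 = 249°   (split-comp 23° ↓)
249 + 90 = 339°   (square ↑)
339 − 120 = 219°   (triadic ↓)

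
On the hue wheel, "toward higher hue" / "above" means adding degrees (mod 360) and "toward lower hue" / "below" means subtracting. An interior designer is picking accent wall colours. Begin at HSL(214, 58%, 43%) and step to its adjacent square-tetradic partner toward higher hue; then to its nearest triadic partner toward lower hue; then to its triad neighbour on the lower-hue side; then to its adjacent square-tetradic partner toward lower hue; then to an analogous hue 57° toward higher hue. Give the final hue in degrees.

31°

square ↑ +90°: 214 + 90 = 304°
triadic ↓ −120°: 304 − 120 = 184°
triadic ↓ −120°: 184 − 120 = 64°
square ↓ −90°: 64 − 90 = -26 → -26 + 360 = 334°
analog 57° ↑ +57°: 334 + 57 = 391 → 391 − 360 = 31°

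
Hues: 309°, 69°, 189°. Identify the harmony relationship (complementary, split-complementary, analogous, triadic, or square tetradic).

Sort the hues: 69°, 189°, 309°.
Successive gaps around the wheel: 120°, 120°, 120°.
Three hues equally spaced 120° apart form a triad.

triadic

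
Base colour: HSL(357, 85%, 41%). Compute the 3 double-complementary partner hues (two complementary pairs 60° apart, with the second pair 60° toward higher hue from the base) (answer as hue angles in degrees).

A rectangular tetradic uses two complementary pairs 60° apart: offsets 0°, 60°, 180°, 240°.
357 + 60 = 417 → 417 − 360 = 57°
357 + 180 = 537 → 537 − 360 = 177°
357 + 240 = 597 → 597 − 360 = 237°

57°, 177° and 237°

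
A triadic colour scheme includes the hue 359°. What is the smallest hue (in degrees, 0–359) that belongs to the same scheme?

119°

A triad places three hues 120° apart.
The full set through 359° is {119°, 239°, 359°}.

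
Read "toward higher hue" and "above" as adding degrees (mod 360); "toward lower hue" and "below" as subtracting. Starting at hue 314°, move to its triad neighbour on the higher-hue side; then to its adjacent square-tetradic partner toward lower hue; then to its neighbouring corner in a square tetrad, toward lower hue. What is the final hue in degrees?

254°

314 + 120 = 434 → 434 − 360 = 74°   (triadic ↑)
74 − 90 = -16 → -16 + 360 = 344°   (square ↓)
344 − 90 = 254°   (square ↓)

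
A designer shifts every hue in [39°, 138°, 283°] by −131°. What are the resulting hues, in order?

39 − 131 = -92 → -92 + 360 = 268°
138 − 131 = 7°
283 − 131 = 152°

268°, 7°, 152°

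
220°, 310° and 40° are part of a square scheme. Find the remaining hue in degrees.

A square tetradic scheme places four hues every 90°.
The full set through 40° is {40°, 130°, 220°, 310°}.
Given {40°, 220°, 310°}, the missing hue is 130°.

130°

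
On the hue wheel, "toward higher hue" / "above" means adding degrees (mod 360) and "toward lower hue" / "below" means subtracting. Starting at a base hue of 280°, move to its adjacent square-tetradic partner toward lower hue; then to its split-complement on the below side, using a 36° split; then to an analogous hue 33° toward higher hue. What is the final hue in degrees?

7°

−90° (square ↓): 280 − 90 = 190°
+144° (split-comp 36° ↓): 190 + 144 = 334°
+33° (analog 33° ↑): 334 + 33 = 367 → 367 − 360 = 7°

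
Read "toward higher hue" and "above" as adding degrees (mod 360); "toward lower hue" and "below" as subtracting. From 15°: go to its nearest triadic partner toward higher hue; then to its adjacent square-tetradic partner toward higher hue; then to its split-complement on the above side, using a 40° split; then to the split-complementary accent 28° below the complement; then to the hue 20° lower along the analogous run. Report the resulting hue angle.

+120° (triadic ↑): 15 + 120 = 135°
+90° (square ↑): 135 + 90 = 225°
+220° (split-comp 40° ↑): 225 + 220 = 445 → 445 − 360 = 85°
+152° (split-comp 28° ↓): 85 + 152 = 237°
−20° (analog 20° ↓): 237 − 20 = 217°

217°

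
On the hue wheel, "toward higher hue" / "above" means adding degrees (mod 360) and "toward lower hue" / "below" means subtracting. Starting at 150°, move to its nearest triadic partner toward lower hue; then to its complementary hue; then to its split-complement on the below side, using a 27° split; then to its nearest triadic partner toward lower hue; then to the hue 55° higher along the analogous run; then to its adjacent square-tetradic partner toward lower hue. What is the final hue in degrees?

208°

150 − 120 = 30°   (triadic ↓)
30 + 180 = 210°   (complement)
210 + 153 = 363 → 363 − 360 = 3°   (split-comp 27° ↓)
3 − 120 = -117 → -117 + 360 = 243°   (triadic ↓)
243 + 55 = 298°   (analog 55° ↑)
298 − 90 = 208°   (square ↓)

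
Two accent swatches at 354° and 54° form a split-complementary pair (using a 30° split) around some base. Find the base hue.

204°

The accents sit 30° either side of the complement, so the complement is their short-arc midpoint on the wheel.
Short-arc midpoint of 354° and 54°: 24°.
Base is 180° from the complement: 24 − 180 = -156 → -156 + 360 = 204°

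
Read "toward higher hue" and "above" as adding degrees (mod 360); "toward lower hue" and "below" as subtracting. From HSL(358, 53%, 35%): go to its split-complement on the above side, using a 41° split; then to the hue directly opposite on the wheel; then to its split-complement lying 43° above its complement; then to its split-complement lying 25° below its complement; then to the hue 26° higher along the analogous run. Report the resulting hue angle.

358 + 221 = 579 → 579 − 360 = 219°   (split-comp 41° ↑)
219 + 180 = 399 → 399 − 360 = 39°   (complement)
39 + 223 = 262°   (split-comp 43° ↑)
262 + 155 = 417 → 417 − 360 = 57°   (split-comp 25° ↓)
57 + 26 = 83°   (analog 26° ↑)

83°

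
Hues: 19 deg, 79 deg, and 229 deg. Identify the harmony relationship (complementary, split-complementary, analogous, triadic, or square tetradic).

Sort the hues: 19°, 79°, 229°.
Successive gaps around the wheel: 60°, 150°, 150°.
Two 150° gaps and one 60° gap — a base hue opposite a pair of accents 30° either side of its complement — is the split-complementary pattern.

split-complementary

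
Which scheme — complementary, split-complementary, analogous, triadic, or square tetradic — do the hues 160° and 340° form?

Sort the hues: 160°, 340°.
Successive gaps around the wheel: 180°, 180°.
Two hues 180° apart are complementary.

complementary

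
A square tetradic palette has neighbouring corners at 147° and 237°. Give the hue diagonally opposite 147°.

A square tetradic scheme places four hues 90° apart; opposite corners are 180° apart.
147 + 180 = 327°

327°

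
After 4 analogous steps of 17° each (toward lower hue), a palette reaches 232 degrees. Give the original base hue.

4 steps of 17° (toward lower hue) give a net shift of −68°.
Start = end − shift: 232 + 68 = 300°

300°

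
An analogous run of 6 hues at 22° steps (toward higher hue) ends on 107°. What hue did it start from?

357°

5 steps of 22° (toward higher hue) give a net shift of +110°.
Start = end − shift: 107 − 110 = -3 → -3 + 360 = 357°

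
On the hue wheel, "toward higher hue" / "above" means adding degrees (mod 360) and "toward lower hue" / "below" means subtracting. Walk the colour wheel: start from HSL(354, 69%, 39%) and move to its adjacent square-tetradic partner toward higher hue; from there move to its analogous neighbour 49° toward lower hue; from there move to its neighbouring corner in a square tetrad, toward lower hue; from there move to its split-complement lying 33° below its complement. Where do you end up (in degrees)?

square ↑ +90°: 354 + 90 = 444 → 444 − 360 = 84°
analog 49° ↓ −49°: 84 − 49 = 35°
square ↓ −90°: 35 − 90 = -55 → -55 + 360 = 305°
split-comp 33° ↓ +147°: 305 + 147 = 452 → 452 − 360 = 92°

92°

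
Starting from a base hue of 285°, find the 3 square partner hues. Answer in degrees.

A square tetradic scheme places four hues every 90°.
285 + 90 = 375 → 375 − 360 = 15°
285 + 180 = 465 → 465 − 360 = 105°
285 + 270 = 555 → 555 − 360 = 195°

15°, 105° and 195°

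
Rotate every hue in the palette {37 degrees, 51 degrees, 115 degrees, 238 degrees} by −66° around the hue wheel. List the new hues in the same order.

37 − 66 = -29 → -29 + 360 = 331°
51 − 66 = -15 → -15 + 360 = 345°
115 − 66 = 49°
238 − 66 = 172°

331°, 345°, 49°, 172°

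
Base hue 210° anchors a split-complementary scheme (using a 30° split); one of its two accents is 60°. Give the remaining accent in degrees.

Split-complementary hues sit 30° either side of the complement.
Complement of the base 210°: 210 + 180 = 390 → 390 − 360 = 30°
The given accent 60° is 30° one side of 30°; the other accent sits 30° the other side: 30 − 30 = 0°

0°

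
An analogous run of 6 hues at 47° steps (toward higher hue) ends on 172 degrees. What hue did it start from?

297°

5 steps of 47° (toward higher hue) give a net shift of +235°.
Start = end − shift: 172 − 235 = -63 → -63 + 360 = 297°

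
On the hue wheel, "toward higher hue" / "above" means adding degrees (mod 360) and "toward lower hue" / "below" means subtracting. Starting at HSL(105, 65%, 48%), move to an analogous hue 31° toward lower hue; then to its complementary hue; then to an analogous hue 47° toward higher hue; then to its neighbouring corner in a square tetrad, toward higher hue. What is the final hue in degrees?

−31° (analog 31° ↓): 105 − 31 = 74°
+180° (complement): 74 + 180 = 254°
+47° (analog 47° ↑): 254 + 47 = 301°
+90° (square ↑): 301 + 90 = 391 → 391 − 360 = 31°

31°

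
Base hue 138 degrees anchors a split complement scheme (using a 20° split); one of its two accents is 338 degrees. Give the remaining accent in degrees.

Split-complementary hues sit 20° either side of the complement.
Complement of the base 138°: 138 + 180 = 318°
The given accent 338° is 20° one side of 318°; the other accent sits 20° the other side: 318 − 20 = 298°

298°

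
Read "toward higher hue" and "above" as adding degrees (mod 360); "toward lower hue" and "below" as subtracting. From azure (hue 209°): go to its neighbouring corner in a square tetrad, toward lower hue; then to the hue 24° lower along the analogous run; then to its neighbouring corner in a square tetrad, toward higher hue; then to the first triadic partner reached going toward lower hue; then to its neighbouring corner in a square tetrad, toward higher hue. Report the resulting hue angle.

square ↓ −90°: 209 − 90 = 119°
analog 24° ↓ −24°: 119 − 24 = 95°
square ↑ +90°: 95 + 90 = 185°
triadic ↓ −120°: 185 − 120 = 65°
square ↑ +90°: 65 + 90 = 155°

155°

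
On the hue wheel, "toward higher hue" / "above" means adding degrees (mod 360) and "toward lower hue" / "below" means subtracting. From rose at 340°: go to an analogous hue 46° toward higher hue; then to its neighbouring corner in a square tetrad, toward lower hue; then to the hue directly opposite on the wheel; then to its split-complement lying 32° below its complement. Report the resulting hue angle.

analog 46° ↑ +46°: 340 + 46 = 386 → 386 − 360 = 26°
square ↓ −90°: 26 − 90 = -64 → -64 + 360 = 296°
complement +180°: 296 + 180 = 476 → 476 − 360 = 116°
split-comp 32° ↓ +148°: 116 + 148 = 264°

264°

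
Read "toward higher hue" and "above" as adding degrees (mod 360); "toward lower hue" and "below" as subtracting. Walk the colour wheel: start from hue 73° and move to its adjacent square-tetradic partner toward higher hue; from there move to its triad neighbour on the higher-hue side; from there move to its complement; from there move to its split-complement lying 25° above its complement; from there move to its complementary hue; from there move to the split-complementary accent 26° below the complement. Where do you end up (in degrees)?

+90° (square ↑): 73 + 90 = 163°
+120° (triadic ↑): 163 + 120 = 283°
+180° (complement): 283 + 180 = 463 → 463 − 360 = 103°
+205° (split-comp 25° ↑): 103 + 205 = 308°
+180° (complement): 308 + 180 = 488 → 488 − 360 = 128°
+154° (split-comp 26° ↓): 128 + 154 = 282°

282°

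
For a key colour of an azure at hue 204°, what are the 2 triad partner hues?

324° and 84°

A triad places three hues 120° apart.
204 + 120 = 324°
204 + 240 = 444 → 444 − 360 = 84°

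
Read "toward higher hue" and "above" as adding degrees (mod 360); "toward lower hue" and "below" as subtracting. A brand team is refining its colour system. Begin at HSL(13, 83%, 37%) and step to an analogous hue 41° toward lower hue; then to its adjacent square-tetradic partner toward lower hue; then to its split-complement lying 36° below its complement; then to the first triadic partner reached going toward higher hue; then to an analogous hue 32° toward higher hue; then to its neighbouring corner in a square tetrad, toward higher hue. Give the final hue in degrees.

analog 41° ↓ −41°: 13 − 41 = -28 → -28 + 360 = 332°
square ↓ −90°: 332 − 90 = 242°
split-comp 36° ↓ +144°: 242 + 144 = 386 → 386 − 360 = 26°
triadic ↑ +120°: 26 + 120 = 146°
analog 32° ↑ +32°: 146 + 32 = 178°
square ↑ +90°: 178 + 90 = 268°

268°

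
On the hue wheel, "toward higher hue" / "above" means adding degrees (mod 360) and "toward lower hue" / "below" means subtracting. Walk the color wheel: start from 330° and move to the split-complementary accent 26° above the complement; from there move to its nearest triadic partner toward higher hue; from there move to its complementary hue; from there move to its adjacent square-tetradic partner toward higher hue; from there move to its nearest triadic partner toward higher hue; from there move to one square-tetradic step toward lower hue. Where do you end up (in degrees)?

236°

330 + 206 = 536 → 536 − 360 = 176°   (split-comp 26° ↑)
176 + 120 = 296°   (triadic ↑)
296 + 180 = 476 → 476 − 360 = 116°   (complement)
116 + 90 = 206°   (square ↑)
206 + 120 = 326°   (triadic ↑)
326 − 90 = 236°   (square ↓)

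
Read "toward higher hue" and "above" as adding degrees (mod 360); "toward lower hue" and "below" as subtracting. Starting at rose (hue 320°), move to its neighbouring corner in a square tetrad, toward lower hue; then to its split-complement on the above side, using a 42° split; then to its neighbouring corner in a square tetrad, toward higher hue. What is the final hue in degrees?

square ↓ −90°: 320 − 90 = 230°
split-comp 42° ↑ +222°: 230 + 222 = 452 → 452 − 360 = 92°
square ↑ +90°: 92 + 90 = 182°

182°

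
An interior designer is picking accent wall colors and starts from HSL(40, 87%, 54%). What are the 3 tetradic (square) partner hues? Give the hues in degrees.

40 + 90 = 130°
40 + 180 = 220°
40 + 270 = 310°

130°, 220°, 310°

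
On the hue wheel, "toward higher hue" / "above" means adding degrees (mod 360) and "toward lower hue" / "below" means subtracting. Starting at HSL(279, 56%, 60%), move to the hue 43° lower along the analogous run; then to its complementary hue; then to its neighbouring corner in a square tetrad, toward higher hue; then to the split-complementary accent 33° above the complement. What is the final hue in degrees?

−43° (analog 43° ↓): 279 − 43 = 236°
+180° (complement): 236 + 180 = 416 → 416 − 360 = 56°
+90° (square ↑): 56 + 90 = 146°
+213° (split-comp 33° ↑): 146 + 213 = 359°

359°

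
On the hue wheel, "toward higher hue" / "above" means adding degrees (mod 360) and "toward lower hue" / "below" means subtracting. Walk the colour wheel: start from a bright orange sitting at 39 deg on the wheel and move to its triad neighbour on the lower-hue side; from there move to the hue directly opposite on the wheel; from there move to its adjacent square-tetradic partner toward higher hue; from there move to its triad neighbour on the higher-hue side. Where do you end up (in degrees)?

−120° (triadic ↓): 39 − 120 = -81 → -81 + 360 = 279°
+180° (complement): 279 + 180 = 459 → 459 − 360 = 99°
+90° (square ↑): 99 + 90 = 189°
+120° (triadic ↑): 189 + 120 = 309°

309°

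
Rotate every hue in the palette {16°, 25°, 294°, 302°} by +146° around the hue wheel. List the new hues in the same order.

162°, 171°, 80°, 88°

16 + 146 = 162°
25 + 146 = 171°
294 + 146 = 440 → 440 − 360 = 80°
302 + 146 = 448 → 448 − 360 = 88°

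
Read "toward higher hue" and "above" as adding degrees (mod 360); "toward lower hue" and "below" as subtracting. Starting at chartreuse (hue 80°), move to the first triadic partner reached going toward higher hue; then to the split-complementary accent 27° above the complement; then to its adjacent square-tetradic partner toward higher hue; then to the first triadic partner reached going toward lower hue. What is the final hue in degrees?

triadic ↑ +120°: 80 + 120 = 200°
split-comp 27° ↑ +207°: 200 + 207 = 407 → 407 − 360 = 47°
square ↑ +90°: 47 + 90 = 137°
triadic ↓ −120°: 137 − 120 = 17°

17°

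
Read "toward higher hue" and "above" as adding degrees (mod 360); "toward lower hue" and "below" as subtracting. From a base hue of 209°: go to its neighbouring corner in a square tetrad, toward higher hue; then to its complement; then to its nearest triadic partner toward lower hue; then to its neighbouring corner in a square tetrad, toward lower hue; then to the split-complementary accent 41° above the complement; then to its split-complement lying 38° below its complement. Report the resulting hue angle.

209 + 90 = 299°   (square ↑)
299 + 180 = 479 → 479 − 360 = 119°   (complement)
119 − 120 = -1 → -1 + 360 = 359°   (triadic ↓)
359 − 90 = 269°   (square ↓)
269 + 221 = 490 → 490 − 360 = 130°   (split-comp 41° ↑)
130 + 142 = 272°   (split-comp 38° ↓)

272°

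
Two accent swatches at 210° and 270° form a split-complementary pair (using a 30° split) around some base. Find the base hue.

60°

The accents sit 30° either side of the complement, so the complement is their short-arc midpoint on the wheel.
Short-arc midpoint of 210° and 270°: 240°.
Base is 180° from the complement: 240 − 180 = 60°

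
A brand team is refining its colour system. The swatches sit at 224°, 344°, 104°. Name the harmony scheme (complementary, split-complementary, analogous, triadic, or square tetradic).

triadic

Sort the hues: 104°, 224°, 344°.
Successive gaps around the wheel: 120°, 120°, 120°.
Three hues equally spaced 120° apart form a triad.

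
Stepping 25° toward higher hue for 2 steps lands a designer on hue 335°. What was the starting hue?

2 steps of 25° (toward higher hue) give a net shift of +50°.
Start = end − shift: 335 − 50 = 285°

285°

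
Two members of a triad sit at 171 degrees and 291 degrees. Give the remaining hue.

A triad spaces three hues 120° apart.
The full set is {51°, 171°, 291°}.

51°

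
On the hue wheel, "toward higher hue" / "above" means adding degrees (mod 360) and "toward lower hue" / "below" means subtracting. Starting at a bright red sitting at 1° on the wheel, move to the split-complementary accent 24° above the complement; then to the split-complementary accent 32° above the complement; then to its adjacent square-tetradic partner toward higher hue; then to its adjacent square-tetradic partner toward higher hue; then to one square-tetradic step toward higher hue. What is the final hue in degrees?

1 + 204 = 205°   (split-comp 24° ↑)
205 + 212 = 417 → 417 − 360 = 57°   (split-comp 32° ↑)
57 + 90 = 147°   (square ↑)
147 + 90 = 237°   (square ↑)
237 + 90 = 327°   (square ↑)

327°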